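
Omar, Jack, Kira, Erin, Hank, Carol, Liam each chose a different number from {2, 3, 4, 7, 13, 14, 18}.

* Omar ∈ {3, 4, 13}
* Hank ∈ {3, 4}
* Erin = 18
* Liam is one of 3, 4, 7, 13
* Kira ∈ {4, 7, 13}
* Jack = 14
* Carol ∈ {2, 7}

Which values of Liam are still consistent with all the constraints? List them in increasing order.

Jack has just one choice, so Jack = 14.
Erin has just one choice, so Erin = 18.
Among the 5 still-open variables, 2 fits only Carol (and all 5 values in {2, 3, 4, 7, 13} must be used), so Carol = 2.
No further eliminations apply; Liam can still be any of 3, 4, 7, 13.

3, 4, 7, 13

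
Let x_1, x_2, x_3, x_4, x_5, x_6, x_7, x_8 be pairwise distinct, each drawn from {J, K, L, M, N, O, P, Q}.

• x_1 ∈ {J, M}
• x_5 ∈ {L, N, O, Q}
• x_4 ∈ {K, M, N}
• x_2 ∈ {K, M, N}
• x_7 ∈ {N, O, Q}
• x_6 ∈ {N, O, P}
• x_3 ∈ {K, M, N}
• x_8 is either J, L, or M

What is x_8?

The 8 variables draw from only 8 values {J, K, L, M, N, O, P, Q}, so each is used; only x_6 can be P, hence x_6 = P.
The 3 variables x_2, x_3, x_4 are confined to {K, M, N}, which locks those values in; drop them from x_1, x_5, x_7, x_8.
x_1 must be J (only option left). Strike J from x_8.
So x_8 = L.

L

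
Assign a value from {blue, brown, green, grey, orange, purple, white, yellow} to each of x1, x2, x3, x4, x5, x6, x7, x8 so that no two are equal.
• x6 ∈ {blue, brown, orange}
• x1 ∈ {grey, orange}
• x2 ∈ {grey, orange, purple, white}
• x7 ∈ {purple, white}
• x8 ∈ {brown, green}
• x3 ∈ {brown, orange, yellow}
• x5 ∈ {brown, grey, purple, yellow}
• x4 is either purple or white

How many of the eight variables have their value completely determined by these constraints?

2

The 8 variables draw from only 8 values {blue, brown, green, grey, orange, purple, white, yellow}, so each is used; only x6 can be blue, hence x6 = blue.
The 7 still-open variables draw from only 7 values {brown, green, grey, orange, purple, white, yellow}, so each is used; only x8 can be green, hence x8 = green.
The 2 variables x4 and x7 are confined to {purple, white}, which locks those values in; drop them from x2, x5.
The 2 variables x1 and x2 are confined to {grey, orange}, which locks those values in; drop them from x3, x5.
Determined: x6=blue, x8=green. The other variables each still have more than one consistent value. That makes 2.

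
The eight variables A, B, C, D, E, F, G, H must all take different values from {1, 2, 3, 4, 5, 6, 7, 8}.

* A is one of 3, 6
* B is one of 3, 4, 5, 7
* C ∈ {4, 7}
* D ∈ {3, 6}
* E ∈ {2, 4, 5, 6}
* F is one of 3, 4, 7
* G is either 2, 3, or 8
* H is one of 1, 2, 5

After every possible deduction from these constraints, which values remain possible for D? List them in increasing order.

3, 6

Among the 8 variables, 1 fits only H (and all 8 values in {1, 2, 3, 4, 5, 6, 7, 8} must be used), so H = 1.
The 7 still-open variables draw from only 7 values {2, 3, 4, 5, 6, 7, 8}, so each is used; only G can be 8, hence G = 8.
The 6 still-open variables draw from only 6 values {2, 3, 4, 5, 6, 7}, so each is used; only E can be 2, hence E = 2.
The 5 still-open variables together cover exactly {3, 4, 5, 6, 7} — 5 values for 5 variables — and 5 appears only in B's list, so B = 5.
A and D between them cover only {3, 6} — a naked pair. Remove those values from F.
No further eliminations apply; D can still be any of 3, 6.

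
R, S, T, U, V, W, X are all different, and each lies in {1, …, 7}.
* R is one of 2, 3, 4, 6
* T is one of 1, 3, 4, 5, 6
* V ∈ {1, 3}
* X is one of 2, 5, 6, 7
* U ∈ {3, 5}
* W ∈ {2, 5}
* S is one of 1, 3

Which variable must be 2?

The 7 variables together cover exactly {1, 2, 3, 4, 5, 6, 7} — 7 values for 7 variables — and 7 appears only in X's list, so X = 7.
S and V share exactly the 2 values {1, 3}; by pigeonhole those values go to them, so strike 1, 3 from R, T, U.
U must be 5 (only option left). Strike 5 from T, W.
So 2 goes to W.

W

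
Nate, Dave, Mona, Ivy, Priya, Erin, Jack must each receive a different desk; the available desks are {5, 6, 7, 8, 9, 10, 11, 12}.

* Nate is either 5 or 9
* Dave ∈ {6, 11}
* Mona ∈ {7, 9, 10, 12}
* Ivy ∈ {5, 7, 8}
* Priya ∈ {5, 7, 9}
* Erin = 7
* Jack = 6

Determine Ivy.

8

Erin has just one choice, so Erin = 7. Strike 7 from Mona, Ivy, Priya.
Jack has just one choice, so Jack = 6. Remove 6 from Dave.
That leaves Dave = 11.
Nate and Priya share exactly the 2 values {5, 9}; by pigeonhole those values go to them, so strike 5, 9 from Mona, Ivy.
So Ivy = 8.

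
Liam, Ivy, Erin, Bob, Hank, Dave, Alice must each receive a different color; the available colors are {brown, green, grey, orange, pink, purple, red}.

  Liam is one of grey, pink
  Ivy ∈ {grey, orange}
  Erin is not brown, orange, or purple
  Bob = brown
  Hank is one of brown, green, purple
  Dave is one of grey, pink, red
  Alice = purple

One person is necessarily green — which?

Bob must be brown (only option left). So Hank can't be brown.
That leaves Alice = purple. Strike purple from Hank.
So green goes to Hank.

Hank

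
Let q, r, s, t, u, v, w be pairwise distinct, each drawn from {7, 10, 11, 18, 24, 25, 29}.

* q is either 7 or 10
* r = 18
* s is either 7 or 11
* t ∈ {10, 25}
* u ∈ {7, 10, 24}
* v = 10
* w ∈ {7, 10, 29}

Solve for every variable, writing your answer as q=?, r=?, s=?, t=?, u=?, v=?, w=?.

q=7, r=18, s=11, t=25, u=24, v=10, w=29

r must be 18 (only option left).
v has just one choice, so v = 10. Remove 10 from q, t, u, w.
q must be 7 (only option left). Strike 7 from s, u, w.
That leaves s = 11.
t must be 25 (only option left).
u's domain is down to {24}, so u = 24.
w's domain is down to {29}, so w = 29.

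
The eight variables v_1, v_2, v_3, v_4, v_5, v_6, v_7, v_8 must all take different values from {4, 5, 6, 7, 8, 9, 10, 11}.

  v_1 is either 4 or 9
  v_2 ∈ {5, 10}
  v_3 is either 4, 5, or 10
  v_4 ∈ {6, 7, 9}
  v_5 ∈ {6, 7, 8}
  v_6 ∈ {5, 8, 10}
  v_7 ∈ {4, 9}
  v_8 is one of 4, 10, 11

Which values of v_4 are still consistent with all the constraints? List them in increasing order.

6, 7

The 8 variables draw from only 8 values {4, 5, 6, 7, 8, 9, 10, 11}, so each is used; only v_8 can be 11, hence v_8 = 11.
v_1 and v_7 between them cover only {4, 9} — a naked pair. Remove those values from v_3, v_4.
v_2 and v_3 between them cover only {5, 10} — a naked pair. Remove those values from v_6.
v_6's domain is down to {8}, so v_6 = 8. Strike 8 from v_5.
No further eliminations apply; v_4 can still be any of 6, 7.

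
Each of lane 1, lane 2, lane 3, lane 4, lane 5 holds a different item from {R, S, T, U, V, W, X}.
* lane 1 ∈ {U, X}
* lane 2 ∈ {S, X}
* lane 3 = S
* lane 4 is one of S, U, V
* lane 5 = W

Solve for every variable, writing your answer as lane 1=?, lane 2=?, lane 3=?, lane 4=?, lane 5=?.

lane 3 has just one choice, so lane 3 = S. Strike S from lane 2, lane 4.
lane 5's domain is down to {W}, so lane 5 = W.
lane 2's domain is down to {X}, so lane 2 = X. Remove X from lane 1.
That leaves lane 1 = U. So lane 4 can't be U.
lane 4's domain is down to {V}, so lane 4 = V.

lane 1=U, lane 2=X, lane 3=S, lane 4=V, lane 5=W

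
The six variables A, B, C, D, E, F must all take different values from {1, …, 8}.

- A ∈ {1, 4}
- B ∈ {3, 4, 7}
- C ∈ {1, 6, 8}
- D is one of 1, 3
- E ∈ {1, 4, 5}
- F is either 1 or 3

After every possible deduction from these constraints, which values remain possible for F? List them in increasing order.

D and F between them cover only {1, 3} — a naked pair. Remove those values from A, B, C, E.
A must be 4 (only option left). Eliminate 4 elsewhere: B, E.
B must be 7 (only option left).
E must be 5 (only option left).
No further eliminations apply; F can still be any of 1, 3.

1, 3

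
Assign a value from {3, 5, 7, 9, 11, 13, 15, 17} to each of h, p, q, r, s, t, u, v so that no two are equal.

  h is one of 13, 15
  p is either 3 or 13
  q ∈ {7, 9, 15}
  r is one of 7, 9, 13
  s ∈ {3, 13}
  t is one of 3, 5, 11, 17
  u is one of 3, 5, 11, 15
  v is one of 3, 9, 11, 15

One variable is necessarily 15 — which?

The 8 variables together cover exactly {3, 5, 7, 9, 11, 13, 15, 17} — 8 values for 8 variables — and 17 appears only in t's list, so t = 17.
The 7 still-open variables together cover exactly {3, 5, 7, 9, 11, 13, 15} — 7 values for 7 variables — and 5 appears only in u's list, so u = 5.
The 6 still-open variables together cover exactly {3, 7, 9, 11, 13, 15} — 6 values for 6 variables — and 11 appears only in v's list, so v = 11.
The 2 variables p and s are confined to {3, 13}, which locks those values in; drop them from h, r.
So 15 goes to h.

h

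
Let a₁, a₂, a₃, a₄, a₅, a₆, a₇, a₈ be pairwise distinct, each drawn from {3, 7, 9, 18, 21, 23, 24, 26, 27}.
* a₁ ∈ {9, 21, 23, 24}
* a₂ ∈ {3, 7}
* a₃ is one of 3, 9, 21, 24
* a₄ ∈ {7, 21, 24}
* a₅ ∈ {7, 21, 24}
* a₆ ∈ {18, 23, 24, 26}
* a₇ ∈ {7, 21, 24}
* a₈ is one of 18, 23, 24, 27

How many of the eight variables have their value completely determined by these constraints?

3

a₄, a₅, a₇ between them cover only {7, 21, 24} — a naked triple. Remove those values from a₁, a₂, a₃, a₆, a₈.
a₂'s domain is down to {3}, so a₂ = 3. Eliminate 3 elsewhere: a₃.
That leaves a₃ = 9. So a₁ can't be 9.
a₁'s domain is down to {23}, so a₁ = 23. Remove 23 from a₆, a₈.
Determined: a₁=23, a₂=3, a₃=9. The other variables each still have more than one consistent value. That makes 3.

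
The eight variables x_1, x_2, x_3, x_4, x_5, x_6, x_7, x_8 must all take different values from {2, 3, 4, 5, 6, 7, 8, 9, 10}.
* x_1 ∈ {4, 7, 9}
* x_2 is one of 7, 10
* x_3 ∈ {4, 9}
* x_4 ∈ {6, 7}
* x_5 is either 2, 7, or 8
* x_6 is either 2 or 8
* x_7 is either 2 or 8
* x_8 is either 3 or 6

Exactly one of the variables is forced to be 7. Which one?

x_5

The 8 variables draw from only 8 values {2, 3, 4, 6, 7, 8, 9, 10}, so each is used; only x_8 can be 3, hence x_8 = 3.
Among the 7 still-open variables, 6 fits only x_4 (and all 7 values in {2, 4, 6, 7, 8, 9, 10} must be used), so x_4 = 6.
The 6 still-open variables draw from only 6 values {2, 4, 7, 8, 9, 10}, so each is used; only x_2 can be 10, hence x_2 = 10.
x_6 and x_7 share exactly the 2 values {2, 8}; by pigeonhole those values go to them, so strike 2, 8 from x_5.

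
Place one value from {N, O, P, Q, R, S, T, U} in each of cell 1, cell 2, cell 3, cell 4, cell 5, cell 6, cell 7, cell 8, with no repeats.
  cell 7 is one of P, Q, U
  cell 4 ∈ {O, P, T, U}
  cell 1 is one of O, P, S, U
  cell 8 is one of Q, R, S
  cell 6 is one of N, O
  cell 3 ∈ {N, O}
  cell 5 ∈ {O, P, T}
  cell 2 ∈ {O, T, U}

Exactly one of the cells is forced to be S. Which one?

cell 1

Among the 8 variables, R fits only cell 8 (and all 8 values in {N, O, P, Q, R, S, T, U} must be used), so cell 8 = R.
Among the 7 still-open variables, Q fits only cell 7 (and all 7 values in {N, O, P, Q, S, T, U} must be used), so cell 7 = Q.
The 6 still-open variables draw from only 6 values {N, O, P, S, T, U}, so each is used; only cell 1 can be S, hence cell 1 = S.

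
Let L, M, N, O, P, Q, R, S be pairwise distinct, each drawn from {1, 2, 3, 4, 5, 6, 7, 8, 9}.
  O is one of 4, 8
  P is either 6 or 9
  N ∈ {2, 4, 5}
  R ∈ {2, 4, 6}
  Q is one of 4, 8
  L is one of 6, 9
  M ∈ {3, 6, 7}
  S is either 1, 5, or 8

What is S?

L and P share exactly the 2 values {6, 9}; by pigeonhole those values go to them, so strike 6, 9 from M, R.
The 2 variables O and Q are confined to {4, 8}, which locks those values in; drop them from N, R, S.
That leaves R = 2. Strike 2 from N.
That leaves N = 5. Remove 5 from S.
So S = 1.

1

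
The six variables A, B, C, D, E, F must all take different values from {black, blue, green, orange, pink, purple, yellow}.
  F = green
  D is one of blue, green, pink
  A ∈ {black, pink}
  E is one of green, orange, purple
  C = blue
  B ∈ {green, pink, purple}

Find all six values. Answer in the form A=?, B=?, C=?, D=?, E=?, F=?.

C must be blue (only option left). Strike blue from D.
F must be green (only option left). Strike green from B, D, E.
D's domain is down to {pink}, so D = pink. Eliminate pink elsewhere: A, B.
A must be black (only option left).
B's domain is down to {purple}, so B = purple. Eliminate purple elsewhere: E.
E's domain is down to {orange}, so E = orange.

A=black, B=purple, C=blue, D=pink, E=orange, F=green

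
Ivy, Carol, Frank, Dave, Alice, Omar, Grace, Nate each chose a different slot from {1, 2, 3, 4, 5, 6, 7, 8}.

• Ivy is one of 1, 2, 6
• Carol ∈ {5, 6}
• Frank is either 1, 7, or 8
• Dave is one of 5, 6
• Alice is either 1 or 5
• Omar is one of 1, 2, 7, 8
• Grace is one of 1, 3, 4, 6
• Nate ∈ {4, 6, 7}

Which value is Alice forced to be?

The 8 variables together cover exactly {1, 2, 3, 4, 5, 6, 7, 8} — 8 values for 8 variables — and 3 appears only in Grace's list, so Grace = 3.
Among the 7 still-open variables, 4 fits only Nate (and all 7 values in {1, 2, 4, 5, 6, 7, 8} must be used), so Nate = 4.
Carol and Dave share exactly the 2 values {5, 6}; by pigeonhole those values go to them, so strike 5, 6 from Ivy, Alice.
So Alice = 1.

1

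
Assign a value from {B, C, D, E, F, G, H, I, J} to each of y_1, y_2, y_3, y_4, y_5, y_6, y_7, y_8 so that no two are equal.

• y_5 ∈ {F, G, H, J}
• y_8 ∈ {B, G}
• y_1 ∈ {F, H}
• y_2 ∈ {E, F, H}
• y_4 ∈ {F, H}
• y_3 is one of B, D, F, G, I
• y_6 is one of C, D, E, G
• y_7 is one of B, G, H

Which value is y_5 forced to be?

J

The 2 variables y_1 and y_4 are confined to {F, H}, which locks those values in; drop them from y_2, y_3, y_5, y_7.
y_2 has just one choice, so y_2 = E. Remove E from y_6.
y_7 and y_8 share exactly the 2 values {B, G}; by pigeonhole those values go to them, so strike B, G from y_3, y_5, y_6.
So y_5 = J.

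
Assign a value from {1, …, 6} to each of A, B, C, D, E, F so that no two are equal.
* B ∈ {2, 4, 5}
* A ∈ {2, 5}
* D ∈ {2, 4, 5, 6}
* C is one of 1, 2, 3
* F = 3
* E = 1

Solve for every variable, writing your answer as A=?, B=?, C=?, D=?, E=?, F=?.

E's domain is down to {1}, so E = 1. Remove 1 from C.
F has just one choice, so F = 3. Eliminate 3 elsewhere: C.
C has just one choice, so C = 2. Remove 2 from A, B, D.
A must be 5 (only option left). Remove 5 from B, D.
That leaves B = 4. Eliminate 4 elsewhere: D.
D has just one choice, so D = 6.

A=5, B=4, C=2, D=6, E=1, F=3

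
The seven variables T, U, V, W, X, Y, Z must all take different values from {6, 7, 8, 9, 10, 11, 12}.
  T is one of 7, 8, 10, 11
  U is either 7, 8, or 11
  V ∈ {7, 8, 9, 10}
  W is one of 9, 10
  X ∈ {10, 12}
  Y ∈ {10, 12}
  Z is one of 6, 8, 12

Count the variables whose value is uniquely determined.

2

Among the 7 variables, 6 fits only Z (and all 7 values in {6, 7, 8, 9, 10, 11, 12} must be used), so Z = 6.
X and Y between them cover only {10, 12} — a naked pair. Remove those values from T, V, W.
W must be 9 (only option left). Remove 9 from V.
Determined: W=9, Z=6. The other variables each still have more than one consistent value. That makes 2.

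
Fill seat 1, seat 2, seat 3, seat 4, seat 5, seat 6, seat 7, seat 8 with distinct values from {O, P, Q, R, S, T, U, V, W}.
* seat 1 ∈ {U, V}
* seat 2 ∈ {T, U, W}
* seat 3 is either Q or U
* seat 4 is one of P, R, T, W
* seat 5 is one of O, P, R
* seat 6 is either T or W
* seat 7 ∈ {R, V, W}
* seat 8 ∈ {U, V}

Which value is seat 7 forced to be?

The 8 variables together cover exactly {O, P, Q, R, T, U, V, W} — 8 values for 8 variables — and O appears only in seat 5's list, so seat 5 = O.
The 7 still-open variables together cover exactly {P, Q, R, T, U, V, W} — 7 values for 7 variables — and P appears only in seat 4's list, so seat 4 = P.
The 6 still-open variables draw from only 6 values {Q, R, T, U, V, W}, so each is used; only seat 3 can be Q, hence seat 3 = Q.
The 5 still-open variables together cover exactly {R, T, U, V, W} — 5 values for 5 variables — and R appears only in seat 7's list, so seat 7 = R.

R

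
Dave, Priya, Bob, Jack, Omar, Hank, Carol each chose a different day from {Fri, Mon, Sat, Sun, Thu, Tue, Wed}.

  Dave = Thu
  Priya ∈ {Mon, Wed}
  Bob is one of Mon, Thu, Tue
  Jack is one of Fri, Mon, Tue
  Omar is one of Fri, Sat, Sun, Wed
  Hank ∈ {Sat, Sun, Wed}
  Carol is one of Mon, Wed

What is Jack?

Fri

Dave has just one choice, so Dave = Thu. So Bob can't be Thu.
Priya and Carol between them cover only {Mon, Wed} — a naked pair. Remove those values from Bob, Jack, Omar, Hank.
Bob must be Tue (only option left). Eliminate Tue elsewhere: Jack.
So Jack = Fri.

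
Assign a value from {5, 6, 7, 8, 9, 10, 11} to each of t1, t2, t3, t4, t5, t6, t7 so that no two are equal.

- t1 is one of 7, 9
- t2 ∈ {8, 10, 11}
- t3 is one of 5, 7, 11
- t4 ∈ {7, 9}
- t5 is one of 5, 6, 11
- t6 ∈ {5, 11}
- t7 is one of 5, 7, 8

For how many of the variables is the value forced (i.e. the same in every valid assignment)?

Among the 7 variables, 6 fits only t5 (and all 7 values in {5, 6, 7, 8, 9, 10, 11} must be used), so t5 = 6.
The 6 still-open variables draw from only 6 values {5, 7, 8, 9, 10, 11}, so each is used; only t2 can be 10, hence t2 = 10.
Among the 5 still-open variables, 8 fits only t7 (and all 5 values in {5, 7, 8, 9, 11} must be used), so t7 = 8.
t1 and t4 share exactly the 2 values {7, 9}; by pigeonhole those values go to them, so strike 7, 9 from t3.
Determined: t2=10, t5=6, t7=8. The other variables each still have more than one consistent value. That makes 3.

3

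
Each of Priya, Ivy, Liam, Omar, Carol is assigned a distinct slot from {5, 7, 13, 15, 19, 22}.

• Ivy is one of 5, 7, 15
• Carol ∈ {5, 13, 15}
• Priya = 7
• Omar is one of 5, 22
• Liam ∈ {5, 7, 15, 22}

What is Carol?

Priya has just one choice, so Priya = 7. So Ivy, Liam can't be 7.
The 4 still-open variables draw from only 4 values {5, 13, 15, 22}, so each is used; only Carol can be 13, hence Carol = 13.

13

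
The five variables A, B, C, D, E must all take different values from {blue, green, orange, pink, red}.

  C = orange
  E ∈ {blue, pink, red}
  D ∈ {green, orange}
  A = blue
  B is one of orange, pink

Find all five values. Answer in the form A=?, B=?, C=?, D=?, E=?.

A must be blue (only option left). Remove blue from E.
C's domain is down to {orange}, so C = orange. Remove orange from B, D.
D must be green (only option left).
B's domain is down to {pink}, so B = pink. Eliminate pink elsewhere: E.
E has just one choice, so E = red.

A=blue, B=pink, C=orange, D=green, E=red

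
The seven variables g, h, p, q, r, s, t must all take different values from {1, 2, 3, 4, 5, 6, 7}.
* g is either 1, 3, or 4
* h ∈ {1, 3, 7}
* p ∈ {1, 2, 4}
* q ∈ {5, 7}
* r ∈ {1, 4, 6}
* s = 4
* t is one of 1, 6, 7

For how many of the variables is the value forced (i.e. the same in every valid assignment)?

s's domain is down to {4}, so s = 4. So g, p, r can't be 4.
The 6 still-open variables draw from only 6 values {1, 2, 3, 5, 6, 7}, so each is used; only p can be 2, hence p = 2.
The 5 still-open variables together cover exactly {1, 3, 5, 6, 7} — 5 values for 5 variables — and 5 appears only in q's list, so q = 5.
Determined: p=2, q=5, s=4. The other variables each still have more than one consistent value. That makes 3.

3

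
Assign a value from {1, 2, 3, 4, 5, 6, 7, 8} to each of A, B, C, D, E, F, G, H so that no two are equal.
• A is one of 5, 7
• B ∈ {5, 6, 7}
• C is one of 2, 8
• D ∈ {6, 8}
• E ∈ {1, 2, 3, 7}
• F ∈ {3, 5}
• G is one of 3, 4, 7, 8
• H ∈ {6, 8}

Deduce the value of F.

The 8 variables together cover exactly {1, 2, 3, 4, 5, 6, 7, 8} — 8 values for 8 variables — and 1 appears only in E's list, so E = 1.
The 7 still-open variables draw from only 7 values {2, 3, 4, 5, 6, 7, 8}, so each is used; only C can be 2, hence C = 2.
The 6 still-open variables draw from only 6 values {3, 4, 5, 6, 7, 8}, so each is used; only G can be 4, hence G = 4.
Among the 5 still-open variables, 3 fits only F (and all 5 values in {3, 5, 6, 7, 8} must be used), so F = 3.

3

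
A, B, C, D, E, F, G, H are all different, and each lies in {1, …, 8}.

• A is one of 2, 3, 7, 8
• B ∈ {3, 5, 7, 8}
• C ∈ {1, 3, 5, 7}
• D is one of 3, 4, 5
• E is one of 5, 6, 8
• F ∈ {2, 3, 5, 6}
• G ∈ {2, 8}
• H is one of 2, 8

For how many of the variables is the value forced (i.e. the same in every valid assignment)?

2

The 8 variables together cover exactly {1, 2, 3, 4, 5, 6, 7, 8} — 8 values for 8 variables — and 1 appears only in C's list, so C = 1.
The 7 still-open variables together cover exactly {2, 3, 4, 5, 6, 7, 8} — 7 values for 7 variables — and 4 appears only in D's list, so D = 4.
The 2 variables G and H are confined to {2, 8}, which locks those values in; drop them from A, B, E, F.
Determined: C=1, D=4. The other variables each still have more than one consistent value. That makes 2.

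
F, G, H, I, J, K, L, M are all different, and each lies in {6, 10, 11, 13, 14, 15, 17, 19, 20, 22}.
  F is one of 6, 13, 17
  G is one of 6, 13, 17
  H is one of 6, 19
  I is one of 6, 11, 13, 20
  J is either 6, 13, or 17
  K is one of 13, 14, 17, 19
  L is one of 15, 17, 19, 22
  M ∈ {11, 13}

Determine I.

F, G, J share exactly the 3 values {6, 13, 17}; by pigeonhole those values go to them, so strike 6, 13, 17 from H, I, K, L, M.
H's domain is down to {19}, so H = 19. Remove 19 from K, L.
K's domain is down to {14}, so K = 14.
M's domain is down to {11}, so M = 11. Eliminate 11 elsewhere: I.
So I = 20.

20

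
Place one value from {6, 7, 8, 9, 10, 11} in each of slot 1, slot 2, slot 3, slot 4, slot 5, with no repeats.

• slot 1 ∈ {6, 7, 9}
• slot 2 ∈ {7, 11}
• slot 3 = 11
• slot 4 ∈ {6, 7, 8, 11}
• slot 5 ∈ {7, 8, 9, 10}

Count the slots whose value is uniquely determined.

2

slot 3 must be 11 (only option left). Strike 11 from slot 2, slot 4.
slot 2 must be 7 (only option left). So slot 1, slot 4, slot 5 can't be 7.
Determined: slot 2=7, slot 3=11. The other slots each still have more than one consistent value. That makes 2.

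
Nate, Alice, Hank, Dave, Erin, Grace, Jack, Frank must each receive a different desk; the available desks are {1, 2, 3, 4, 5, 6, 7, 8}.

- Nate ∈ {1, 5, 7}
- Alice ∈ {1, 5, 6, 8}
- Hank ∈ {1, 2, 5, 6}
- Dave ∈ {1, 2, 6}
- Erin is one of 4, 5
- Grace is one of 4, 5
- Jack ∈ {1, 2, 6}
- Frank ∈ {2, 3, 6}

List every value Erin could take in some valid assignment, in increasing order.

4, 5

Among the 8 variables, 3 fits only Frank (and all 8 values in {1, 2, 3, 4, 5, 6, 7, 8} must be used), so Frank = 3.
The 7 still-open variables draw from only 7 values {1, 2, 4, 5, 6, 7, 8}, so each is used; only Nate can be 7, hence Nate = 7.
The 6 still-open variables draw from only 6 values {1, 2, 4, 5, 6, 8}, so each is used; only Alice can be 8, hence Alice = 8.
Erin and Grace share exactly the 2 values {4, 5}; by pigeonhole those values go to them, so strike 4, 5 from Hank.
No further eliminations apply; Erin can still be any of 4, 5.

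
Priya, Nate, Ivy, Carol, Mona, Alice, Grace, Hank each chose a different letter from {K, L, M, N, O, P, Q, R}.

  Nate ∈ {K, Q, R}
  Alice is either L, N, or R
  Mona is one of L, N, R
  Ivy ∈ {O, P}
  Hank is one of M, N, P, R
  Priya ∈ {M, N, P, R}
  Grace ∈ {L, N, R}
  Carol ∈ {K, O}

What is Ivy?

The 8 variables draw from only 8 values {K, L, M, N, O, P, Q, R}, so each is used; only Nate can be Q, hence Nate = Q.
Among the 7 still-open variables, K fits only Carol (and all 7 values in {K, L, M, N, O, P, R} must be used), so Carol = K.
Among the 6 still-open variables, O fits only Ivy (and all 6 values in {L, M, N, O, P, R} must be used), so Ivy = O.

O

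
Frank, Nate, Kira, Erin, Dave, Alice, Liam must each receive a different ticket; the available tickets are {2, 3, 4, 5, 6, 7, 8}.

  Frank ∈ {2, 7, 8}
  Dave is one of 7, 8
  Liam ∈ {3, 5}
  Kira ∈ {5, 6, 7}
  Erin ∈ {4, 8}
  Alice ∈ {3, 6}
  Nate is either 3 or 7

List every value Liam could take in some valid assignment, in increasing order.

3, 5

Among the 7 variables, 2 fits only Frank (and all 7 values in {2, 3, 4, 5, 6, 7, 8} must be used), so Frank = 2.
Among the 6 still-open variables, 4 fits only Erin (and all 6 values in {3, 4, 5, 6, 7, 8} must be used), so Erin = 4.
The 5 still-open variables draw from only 5 values {3, 5, 6, 7, 8}, so each is used; only Dave can be 8, hence Dave = 8.
No further eliminations apply; Liam can still be any of 3, 5.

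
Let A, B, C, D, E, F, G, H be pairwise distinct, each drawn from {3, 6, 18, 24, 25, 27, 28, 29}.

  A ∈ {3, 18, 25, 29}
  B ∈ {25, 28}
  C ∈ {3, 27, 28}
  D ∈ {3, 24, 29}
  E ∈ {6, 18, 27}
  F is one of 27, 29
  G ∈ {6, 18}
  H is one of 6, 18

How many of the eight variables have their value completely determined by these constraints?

The 8 variables draw from only 8 values {3, 6, 18, 24, 25, 27, 28, 29}, so each is used; only D can be 24, hence D = 24.
The 2 variables G and H are confined to {6, 18}, which locks those values in; drop them from A, E.
E has just one choice, so E = 27. Strike 27 from C, F.
F has just one choice, so F = 29. Eliminate 29 elsewhere: A.
Determined: D=24, E=27, F=29. The other variables each still have more than one consistent value. That makes 3.

3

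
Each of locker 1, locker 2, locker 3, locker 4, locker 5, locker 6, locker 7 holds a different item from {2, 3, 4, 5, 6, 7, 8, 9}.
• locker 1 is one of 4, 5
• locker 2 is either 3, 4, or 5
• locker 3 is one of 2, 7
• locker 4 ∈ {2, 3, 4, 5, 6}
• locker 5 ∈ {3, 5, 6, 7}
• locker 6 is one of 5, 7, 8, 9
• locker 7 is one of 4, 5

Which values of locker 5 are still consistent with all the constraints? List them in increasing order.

locker 1 and locker 7 share exactly the 2 values {4, 5}; by pigeonhole those values go to them, so strike 4, 5 from locker 2, locker 4, locker 5, locker 6.
locker 2's domain is down to {3}, so locker 2 = 3. Strike 3 from locker 4, locker 5.
locker 3, locker 4, locker 5 share exactly the 3 values {2, 6, 7}; by pigeonhole those values go to them, so strike 2, 6, 7 from locker 6.
No further eliminations apply; locker 5 can still be any of 6, 7.

6, 7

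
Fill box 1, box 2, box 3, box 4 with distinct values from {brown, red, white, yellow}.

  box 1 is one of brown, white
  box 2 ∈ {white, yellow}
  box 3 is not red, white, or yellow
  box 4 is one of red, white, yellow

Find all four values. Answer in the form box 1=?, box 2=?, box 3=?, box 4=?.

box 3 must be brown (only option left). Strike brown from box 1.
That leaves box 1 = white. Strike white from box 2, box 4.
That leaves box 2 = yellow. Eliminate yellow elsewhere: box 4.
box 4 must be red (only option left).

box 1=white, box 2=yellow, box 3=brown, box 4=red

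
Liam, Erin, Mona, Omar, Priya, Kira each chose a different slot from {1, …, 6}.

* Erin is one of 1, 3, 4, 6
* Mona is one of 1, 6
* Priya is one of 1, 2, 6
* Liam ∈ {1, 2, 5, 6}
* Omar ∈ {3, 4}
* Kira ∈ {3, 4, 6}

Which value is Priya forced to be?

2

Among the 6 variables, 5 fits only Liam (and all 6 values in {1, 2, 3, 4, 5, 6} must be used), so Liam = 5.
The 5 still-open variables draw from only 5 values {1, 2, 3, 4, 6}, so each is used; only Priya can be 2, hence Priya = 2.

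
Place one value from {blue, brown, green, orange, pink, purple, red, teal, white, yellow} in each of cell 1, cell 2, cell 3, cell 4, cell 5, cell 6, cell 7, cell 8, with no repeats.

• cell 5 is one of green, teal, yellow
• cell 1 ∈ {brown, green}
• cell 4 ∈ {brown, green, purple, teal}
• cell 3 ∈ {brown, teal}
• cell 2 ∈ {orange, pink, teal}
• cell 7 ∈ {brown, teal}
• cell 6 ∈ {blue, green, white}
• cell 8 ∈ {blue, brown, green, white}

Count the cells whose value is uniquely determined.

3

cell 3 and cell 7 between them cover only {brown, teal} — a naked pair. Remove those values from cell 1, cell 2, cell 4, cell 5, cell 8.
cell 1 has just one choice, so cell 1 = green. Remove green from cell 4, cell 5, cell 6, cell 8.
cell 4's domain is down to {purple}, so cell 4 = purple.
cell 5's domain is down to {yellow}, so cell 5 = yellow.
Determined: cell 1=green, cell 4=purple, cell 5=yellow. The other cells each still have more than one consistent value. That makes 3.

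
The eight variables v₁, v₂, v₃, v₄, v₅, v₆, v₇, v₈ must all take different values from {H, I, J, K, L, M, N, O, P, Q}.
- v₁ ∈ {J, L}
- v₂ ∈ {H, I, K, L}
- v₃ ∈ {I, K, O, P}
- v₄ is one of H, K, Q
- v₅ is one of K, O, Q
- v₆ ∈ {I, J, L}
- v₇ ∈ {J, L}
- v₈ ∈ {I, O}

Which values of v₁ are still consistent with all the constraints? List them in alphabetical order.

J, L

Among the 8 variables, P fits only v₃ (and all 8 values in {H, I, J, K, L, O, P, Q} must be used), so v₃ = P.
v₁ and v₇ share exactly the 2 values {J, L}; by pigeonhole those values go to them, so strike J, L from v₂, v₆.
v₆ must be I (only option left). Remove I from v₂, v₈.
That leaves v₈ = O. Eliminate O elsewhere: v₅.
No further eliminations apply; v₁ can still be any of J, L.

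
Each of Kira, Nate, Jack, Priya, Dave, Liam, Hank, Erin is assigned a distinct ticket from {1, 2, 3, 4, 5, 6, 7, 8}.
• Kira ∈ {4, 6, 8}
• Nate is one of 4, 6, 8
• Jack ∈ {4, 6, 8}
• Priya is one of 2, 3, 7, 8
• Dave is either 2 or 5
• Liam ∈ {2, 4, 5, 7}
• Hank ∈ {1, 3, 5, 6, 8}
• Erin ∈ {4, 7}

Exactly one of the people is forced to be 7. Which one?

The 8 variables together cover exactly {1, 2, 3, 4, 5, 6, 7, 8} — 8 values for 8 variables — and 1 appears only in Hank's list, so Hank = 1.
The 7 still-open variables together cover exactly {2, 3, 4, 5, 6, 7, 8} — 7 values for 7 variables — and 3 appears only in Priya's list, so Priya = 3.
Kira, Nate, Jack between them cover only {4, 6, 8} — a naked triple. Remove those values from Liam, Erin.
So 7 goes to Erin.

Erin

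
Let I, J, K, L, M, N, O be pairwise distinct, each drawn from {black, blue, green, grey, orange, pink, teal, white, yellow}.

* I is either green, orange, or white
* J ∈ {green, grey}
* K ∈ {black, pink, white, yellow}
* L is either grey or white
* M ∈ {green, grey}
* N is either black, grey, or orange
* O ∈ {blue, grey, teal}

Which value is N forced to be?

black

J and M share exactly the 2 values {green, grey}; by pigeonhole those values go to them, so strike green, grey from I, L, N, O.
L must be white (only option left). Remove white from I, K.
I's domain is down to {orange}, so I = orange. Strike orange from N.
So N = black.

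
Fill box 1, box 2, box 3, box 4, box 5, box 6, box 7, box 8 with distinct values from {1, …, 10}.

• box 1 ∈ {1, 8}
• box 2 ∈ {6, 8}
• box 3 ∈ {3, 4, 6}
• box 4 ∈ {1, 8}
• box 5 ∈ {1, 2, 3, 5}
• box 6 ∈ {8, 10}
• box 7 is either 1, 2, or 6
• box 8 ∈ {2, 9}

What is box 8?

9

box 1 and box 4 share exactly the 2 values {1, 8}; by pigeonhole those values go to them, so strike 1, 8 from box 2, box 5, box 6, box 7.
That leaves box 2 = 6. Strike 6 from box 3, box 7.
That leaves box 6 = 10.
box 7 must be 2 (only option left). Remove 2 from box 5, box 8.
So box 8 = 9.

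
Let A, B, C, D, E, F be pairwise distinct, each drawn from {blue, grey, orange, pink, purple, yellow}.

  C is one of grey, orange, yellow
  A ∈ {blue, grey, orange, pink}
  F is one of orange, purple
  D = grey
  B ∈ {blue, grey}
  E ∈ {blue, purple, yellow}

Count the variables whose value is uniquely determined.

D has just one choice, so D = grey. So A, B, C can't be grey.
B must be blue (only option left). So A, E can't be blue.
The 4 still-open variables draw from only 4 values {orange, pink, purple, yellow}, so each is used; only A can be pink, hence A = pink.
Determined: A=pink, B=blue, D=grey. The other variables each still have more than one consistent value. That makes 3.

3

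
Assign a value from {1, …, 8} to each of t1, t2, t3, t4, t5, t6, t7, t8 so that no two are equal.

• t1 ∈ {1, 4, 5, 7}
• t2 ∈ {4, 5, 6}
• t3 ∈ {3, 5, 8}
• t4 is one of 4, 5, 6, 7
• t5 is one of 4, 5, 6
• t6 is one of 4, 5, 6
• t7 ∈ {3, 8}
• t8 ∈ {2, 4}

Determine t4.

The 8 variables together cover exactly {1, 2, 3, 4, 5, 6, 7, 8} — 8 values for 8 variables — and 1 appears only in t1's list, so t1 = 1.
Among the 7 still-open variables, 2 fits only t8 (and all 7 values in {2, 3, 4, 5, 6, 7, 8} must be used), so t8 = 2.
The 6 still-open variables together cover exactly {3, 4, 5, 6, 7, 8} — 6 values for 6 variables — and 7 appears only in t4's list, so t4 = 7.

7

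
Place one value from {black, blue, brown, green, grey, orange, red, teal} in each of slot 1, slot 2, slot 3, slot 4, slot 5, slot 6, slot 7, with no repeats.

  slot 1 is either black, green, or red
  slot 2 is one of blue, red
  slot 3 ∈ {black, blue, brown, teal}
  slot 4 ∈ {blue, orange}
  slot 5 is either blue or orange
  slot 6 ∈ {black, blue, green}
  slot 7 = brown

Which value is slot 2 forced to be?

red

slot 7 has just one choice, so slot 7 = brown. Strike brown from slot 3.
The 6 still-open variables together cover exactly {black, blue, green, orange, red, teal} — 6 values for 6 variables — and teal appears only in slot 3's list, so slot 3 = teal.
The 2 variables slot 4 and slot 5 are confined to {blue, orange}, which locks those values in; drop them from slot 2, slot 6.
So slot 2 = red.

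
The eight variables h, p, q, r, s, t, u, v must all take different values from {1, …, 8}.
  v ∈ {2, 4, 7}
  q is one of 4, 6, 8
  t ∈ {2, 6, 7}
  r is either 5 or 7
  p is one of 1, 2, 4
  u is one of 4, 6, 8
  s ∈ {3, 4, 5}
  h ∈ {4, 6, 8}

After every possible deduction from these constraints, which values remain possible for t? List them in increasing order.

The 8 variables together cover exactly {1, 2, 3, 4, 5, 6, 7, 8} — 8 values for 8 variables — and 1 appears only in p's list, so p = 1.
Among the 7 still-open variables, 3 fits only s (and all 7 values in {2, 3, 4, 5, 6, 7, 8} must be used), so s = 3.
The 6 still-open variables draw from only 6 values {2, 4, 5, 6, 7, 8}, so each is used; only r can be 5, hence r = 5.
h, q, u between them cover only {4, 6, 8} — a naked triple. Remove those values from t, v.
No further eliminations apply; t can still be any of 2, 7.

2, 7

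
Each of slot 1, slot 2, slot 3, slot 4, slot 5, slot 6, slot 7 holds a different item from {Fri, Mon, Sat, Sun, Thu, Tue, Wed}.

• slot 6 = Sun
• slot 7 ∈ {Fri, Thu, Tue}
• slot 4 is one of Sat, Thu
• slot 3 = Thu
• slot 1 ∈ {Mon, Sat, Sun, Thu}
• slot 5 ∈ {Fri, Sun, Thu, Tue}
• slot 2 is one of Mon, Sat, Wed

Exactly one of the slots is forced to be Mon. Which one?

slot 1

slot 3 has just one choice, so slot 3 = Thu. Strike Thu from slot 1, slot 4, slot 5, slot 7.
slot 4 must be Sat (only option left). Strike Sat from slot 1, slot 2.
That leaves slot 6 = Sun. Eliminate Sun elsewhere: slot 1, slot 5.
So Mon goes to slot 1.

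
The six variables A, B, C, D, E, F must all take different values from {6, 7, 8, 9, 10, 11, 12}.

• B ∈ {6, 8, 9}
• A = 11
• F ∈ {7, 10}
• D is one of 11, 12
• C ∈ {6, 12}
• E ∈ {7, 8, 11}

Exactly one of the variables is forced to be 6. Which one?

C

A's domain is down to {11}, so A = 11. Eliminate 11 elsewhere: D, E.
That leaves D = 12. So C can't be 12.
So 6 goes to C.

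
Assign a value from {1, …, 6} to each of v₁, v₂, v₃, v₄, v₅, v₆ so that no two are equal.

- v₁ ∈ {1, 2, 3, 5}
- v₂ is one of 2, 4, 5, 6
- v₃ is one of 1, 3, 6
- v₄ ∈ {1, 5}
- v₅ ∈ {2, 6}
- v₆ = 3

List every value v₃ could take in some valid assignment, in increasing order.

v₆'s domain is down to {3}, so v₆ = 3. Remove 3 from v₁, v₃.
The 5 still-open variables together cover exactly {1, 2, 4, 5, 6} — 5 values for 5 variables — and 4 appears only in v₂'s list, so v₂ = 4.
No further eliminations apply; v₃ can still be any of 1, 6.

1, 6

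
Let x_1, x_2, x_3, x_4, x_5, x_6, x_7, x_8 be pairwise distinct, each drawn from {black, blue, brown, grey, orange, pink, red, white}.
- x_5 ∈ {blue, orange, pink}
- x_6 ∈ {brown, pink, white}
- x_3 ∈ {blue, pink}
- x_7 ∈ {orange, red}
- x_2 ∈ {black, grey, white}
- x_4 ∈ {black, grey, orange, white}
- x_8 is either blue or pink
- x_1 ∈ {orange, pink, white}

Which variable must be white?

The 8 variables draw from only 8 values {black, blue, brown, grey, orange, pink, red, white}, so each is used; only x_6 can be brown, hence x_6 = brown.
The 7 still-open variables together cover exactly {black, blue, grey, orange, pink, red, white} — 7 values for 7 variables — and red appears only in x_7's list, so x_7 = red.
The 2 variables x_3 and x_8 are confined to {blue, pink}, which locks those values in; drop them from x_1, x_5.
That leaves x_5 = orange. Remove orange from x_1, x_4.
So white goes to x_1.

x_1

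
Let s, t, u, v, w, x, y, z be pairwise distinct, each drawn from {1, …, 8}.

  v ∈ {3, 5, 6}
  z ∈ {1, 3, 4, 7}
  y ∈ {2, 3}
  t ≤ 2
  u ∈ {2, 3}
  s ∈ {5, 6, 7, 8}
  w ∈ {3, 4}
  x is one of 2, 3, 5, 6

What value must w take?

4

The 8 variables draw from only 8 values {1, 2, 3, 4, 5, 6, 7, 8}, so each is used; only s can be 8, hence s = 8.
The 7 still-open variables together cover exactly {1, 2, 3, 4, 5, 6, 7} — 7 values for 7 variables — and 7 appears only in z's list, so z = 7.
The 6 still-open variables together cover exactly {1, 2, 3, 4, 5, 6} — 6 values for 6 variables — and 1 appears only in t's list, so t = 1.
The 5 still-open variables together cover exactly {2, 3, 4, 5, 6} — 5 values for 5 variables — and 4 appears only in w's list, so w = 4.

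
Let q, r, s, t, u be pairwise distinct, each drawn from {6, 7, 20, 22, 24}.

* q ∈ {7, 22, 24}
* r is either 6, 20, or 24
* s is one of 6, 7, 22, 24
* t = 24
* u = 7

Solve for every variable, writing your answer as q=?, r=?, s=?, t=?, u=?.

t must be 24 (only option left). Eliminate 24 elsewhere: q, r, s.
u has just one choice, so u = 7. Remove 7 from q, s.
q has just one choice, so q = 22. Remove 22 from s.
That leaves s = 6. So r can't be 6.
r must be 20 (only option left).

q=22, r=20, s=6, t=24, u=7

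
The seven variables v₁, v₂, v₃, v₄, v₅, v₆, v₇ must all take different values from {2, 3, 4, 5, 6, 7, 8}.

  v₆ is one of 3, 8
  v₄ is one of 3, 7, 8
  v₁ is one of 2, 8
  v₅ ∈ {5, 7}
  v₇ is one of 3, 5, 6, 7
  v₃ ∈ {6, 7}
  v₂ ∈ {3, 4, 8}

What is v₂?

The 7 variables together cover exactly {2, 3, 4, 5, 6, 7, 8} — 7 values for 7 variables — and 2 appears only in v₁'s list, so v₁ = 2.
Among the 6 still-open variables, 4 fits only v₂ (and all 6 values in {3, 4, 5, 6, 7, 8} must be used), so v₂ = 4.

4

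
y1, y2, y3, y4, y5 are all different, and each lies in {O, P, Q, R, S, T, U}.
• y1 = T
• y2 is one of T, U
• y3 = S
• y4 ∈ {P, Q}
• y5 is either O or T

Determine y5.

y1 must be T (only option left). So y2, y5 can't be T.
So y5 = O.

O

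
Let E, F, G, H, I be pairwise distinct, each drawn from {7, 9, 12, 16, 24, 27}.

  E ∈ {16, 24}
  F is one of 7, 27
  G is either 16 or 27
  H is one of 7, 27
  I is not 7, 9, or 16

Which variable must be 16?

The 5 variables draw from only 5 values {7, 12, 16, 24, 27}, so each is used; only I can be 12, hence I = 12.
The 4 still-open variables together cover exactly {7, 16, 24, 27} — 4 values for 4 variables — and 24 appears only in E's list, so E = 24.
The 3 still-open variables draw from only 3 values {7, 16, 27}, so each is used; only G can be 16, hence G = 16.

G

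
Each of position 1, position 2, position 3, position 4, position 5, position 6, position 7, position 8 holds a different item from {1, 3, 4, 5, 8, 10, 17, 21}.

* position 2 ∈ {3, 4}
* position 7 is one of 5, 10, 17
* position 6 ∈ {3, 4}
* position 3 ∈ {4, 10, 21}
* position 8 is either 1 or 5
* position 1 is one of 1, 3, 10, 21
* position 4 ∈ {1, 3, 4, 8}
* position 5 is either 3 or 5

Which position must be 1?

position 8

The 8 variables together cover exactly {1, 3, 4, 5, 8, 10, 17, 21} — 8 values for 8 variables — and 8 appears only in position 4's list, so position 4 = 8.
The 7 still-open variables together cover exactly {1, 3, 4, 5, 10, 17, 21} — 7 values for 7 variables — and 17 appears only in position 7's list, so position 7 = 17.
position 2 and position 6 share exactly the 2 values {3, 4}; by pigeonhole those values go to them, so strike 3, 4 from position 1, position 3, position 5.
position 5 has just one choice, so position 5 = 5. So position 8 can't be 5.
So 1 goes to position 8.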